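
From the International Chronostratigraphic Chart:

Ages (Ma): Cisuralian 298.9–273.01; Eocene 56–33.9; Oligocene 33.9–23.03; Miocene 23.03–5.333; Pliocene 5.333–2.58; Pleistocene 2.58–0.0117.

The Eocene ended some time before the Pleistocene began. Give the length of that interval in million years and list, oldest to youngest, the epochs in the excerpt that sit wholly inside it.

31.32 million years; Oligocene, Miocene, Pliocene

End of Eocene = 33.9 Ma; start of Pleistocene = 2.58 Ma.
Gap = 33.9 − 2.58 = 31.32 Myr.
Epochs wholly inside 33.9–2.58 Ma: Oligocene (33.9–23.03), Miocene (23.03–5.333), Pliocene (5.333–2.58).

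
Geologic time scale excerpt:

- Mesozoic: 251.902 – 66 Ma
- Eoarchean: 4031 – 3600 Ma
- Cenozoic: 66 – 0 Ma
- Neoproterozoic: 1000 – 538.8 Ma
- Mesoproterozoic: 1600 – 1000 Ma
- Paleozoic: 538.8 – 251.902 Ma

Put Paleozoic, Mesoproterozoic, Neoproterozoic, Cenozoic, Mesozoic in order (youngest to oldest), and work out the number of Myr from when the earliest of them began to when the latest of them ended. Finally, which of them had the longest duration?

From the excerpt: Paleozoic 538.8–251.902; Mesoproterozoic 1600–1000; Neoproterozoic 1000–538.8; Cenozoic 66–0; Mesozoic 251.902–66 (Ma).
Larger Ma is earlier, so the oldest is Mesoproterozoic and the youngest is Cenozoic; youngest to oldest: Cenozoic, Mesozoic, Paleozoic, Neoproterozoic, Mesoproterozoic.
Oldest start 1600 minus youngest end 0 gives 1600 Myr overall.
Individual lengths (start − end): Cenozoic 66; Paleozoic 286.898; Mesoproterozoic 600; Neoproterozoic 461.2; Mesozoic 185.902. The largest is Mesoproterozoic at 600 Myr.

Cenozoic, Mesozoic, Paleozoic, Neoproterozoic, Mesoproterozoic; total span 1600 Myr; longest is Mesoproterozoic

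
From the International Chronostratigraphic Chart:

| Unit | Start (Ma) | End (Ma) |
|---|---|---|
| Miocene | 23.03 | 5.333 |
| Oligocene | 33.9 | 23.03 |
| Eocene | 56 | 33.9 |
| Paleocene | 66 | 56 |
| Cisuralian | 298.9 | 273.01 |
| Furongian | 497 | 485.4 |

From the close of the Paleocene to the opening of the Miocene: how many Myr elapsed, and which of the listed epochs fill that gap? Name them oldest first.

32.97 million years; Eocene, Oligocene

End of Paleocene = 56 Ma; start of Miocene = 23.03 Ma.
Gap = 56 − 23.03 = 32.97 Myr.
Epochs wholly inside 56–23.03 Ma: Eocene (56–33.9), Oligocene (33.9–23.03).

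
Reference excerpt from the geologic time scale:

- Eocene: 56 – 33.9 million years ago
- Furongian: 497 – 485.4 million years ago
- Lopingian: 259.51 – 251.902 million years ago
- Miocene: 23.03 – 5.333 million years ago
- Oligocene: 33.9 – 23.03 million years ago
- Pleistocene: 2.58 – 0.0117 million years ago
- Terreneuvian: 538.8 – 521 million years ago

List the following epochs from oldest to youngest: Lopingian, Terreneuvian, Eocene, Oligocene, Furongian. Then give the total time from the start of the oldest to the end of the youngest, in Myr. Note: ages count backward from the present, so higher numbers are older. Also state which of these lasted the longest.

Terreneuvian → Furongian → Lopingian → Eocene → Oligocene; total span 515.77 Myr; longest is Eocene

From the excerpt: Lopingian 259.51–251.902; Terreneuvian 538.8–521; Eocene 56–33.9; Oligocene 33.9–23.03; Furongian 497–485.4 (Ma).
Larger Ma is earlier, so the oldest is Terreneuvian and the youngest is Oligocene; oldest to youngest: Terreneuvian, Furongian, Lopingian, Eocene, Oligocene.
Oldest start 538.8 minus youngest end 23.03 gives 515.77 Myr overall.
Individual lengths (start − end): Terreneuvian 17.8; Furongian 11.6; Oligocene 10.87; Eocene 22.1; Lopingian 7.608. The largest is Eocene at 22.1 Myr.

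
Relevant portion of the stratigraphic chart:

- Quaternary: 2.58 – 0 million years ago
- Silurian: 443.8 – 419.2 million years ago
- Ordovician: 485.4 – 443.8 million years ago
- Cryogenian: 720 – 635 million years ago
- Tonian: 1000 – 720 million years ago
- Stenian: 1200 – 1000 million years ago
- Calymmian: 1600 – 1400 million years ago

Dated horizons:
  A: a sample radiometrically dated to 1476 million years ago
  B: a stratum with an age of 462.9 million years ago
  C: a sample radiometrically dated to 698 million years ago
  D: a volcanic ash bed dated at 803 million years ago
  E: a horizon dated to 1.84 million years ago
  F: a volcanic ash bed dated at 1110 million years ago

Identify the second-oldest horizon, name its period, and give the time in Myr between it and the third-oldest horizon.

Sorted oldest-first by Ma: A (1476), F (1110), D (803), C (698), B (462.9), E (1.84).
The second oldest is F at 1110 Ma, which lies in 1200–1000 Ma: the Stenian.
The third oldest is D at 803 Ma; separation = |1110 − 803| = 307 Myr.

F, in the Stenian; 307 million years to D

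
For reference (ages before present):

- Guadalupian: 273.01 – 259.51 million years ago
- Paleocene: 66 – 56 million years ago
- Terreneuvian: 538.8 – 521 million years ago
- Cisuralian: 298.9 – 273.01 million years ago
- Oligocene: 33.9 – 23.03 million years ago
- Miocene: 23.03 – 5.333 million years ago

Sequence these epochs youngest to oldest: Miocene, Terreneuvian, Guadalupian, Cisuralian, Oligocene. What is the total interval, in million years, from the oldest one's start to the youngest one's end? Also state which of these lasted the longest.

From the excerpt: Miocene 23.03–5.333; Terreneuvian 538.8–521; Guadalupian 273.01–259.51; Cisuralian 298.9–273.01; Oligocene 33.9–23.03 (Ma).
Larger Ma is earlier, so the oldest is Terreneuvian and the youngest is Miocene; youngest to oldest: Miocene, Oligocene, Guadalupian, Cisuralian, Terreneuvian.
Oldest start 538.8 minus youngest end 5.333 gives 533.467 Myr overall.
Individual lengths (start − end): Oligocene 10.87; Miocene 17.697; Cisuralian 25.89; Terreneuvian 17.8; Guadalupian 13.5. The largest is Cisuralian at 25.89 Myr.

Miocene → Oligocene → Guadalupian → Cisuralian → Terreneuvian; total span 533.467 Myr; longest is Cisuralian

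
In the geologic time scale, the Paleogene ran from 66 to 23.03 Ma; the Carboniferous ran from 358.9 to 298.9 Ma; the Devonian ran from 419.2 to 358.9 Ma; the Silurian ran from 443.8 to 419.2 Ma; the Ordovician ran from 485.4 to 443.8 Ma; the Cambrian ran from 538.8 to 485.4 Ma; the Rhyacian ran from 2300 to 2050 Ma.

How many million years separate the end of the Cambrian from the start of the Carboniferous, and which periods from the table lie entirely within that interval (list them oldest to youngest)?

The Cambrian closes at 485.4 Ma and the Carboniferous opens at 358.9 Ma, so the interval is 485.4 − 358.9 = 126.5 Myr.
A period fits inside if it starts at or after 485.4 Ma and ends at or before 358.9 Ma; oldest first that gives Ordovician, Silurian, Devonian.

126.5 million years; Ordovician, Silurian, Devonian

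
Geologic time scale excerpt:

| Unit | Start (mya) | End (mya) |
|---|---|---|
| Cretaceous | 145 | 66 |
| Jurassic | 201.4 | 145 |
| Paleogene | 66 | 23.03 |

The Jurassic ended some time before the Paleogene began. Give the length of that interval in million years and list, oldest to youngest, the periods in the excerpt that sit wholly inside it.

End of Jurassic = 145 Ma; start of Paleogene = 66 Ma.
Gap = 145 − 66 = 79 Myr.
Periods wholly inside 145–66 Ma: Cretaceous (145–66).

79 million years; Cretaceous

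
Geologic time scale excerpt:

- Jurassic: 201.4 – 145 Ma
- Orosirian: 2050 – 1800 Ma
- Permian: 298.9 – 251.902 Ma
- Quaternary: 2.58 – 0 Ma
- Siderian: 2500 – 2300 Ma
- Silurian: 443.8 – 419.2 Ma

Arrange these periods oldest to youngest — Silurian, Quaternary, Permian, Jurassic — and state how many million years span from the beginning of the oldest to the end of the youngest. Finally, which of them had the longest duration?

From the excerpt: Silurian 443.8–419.2; Quaternary 2.58–0; Permian 298.9–251.902; Jurassic 201.4–145 (Ma).
Larger Ma is earlier, so the oldest is Silurian and the youngest is Quaternary; oldest to youngest: Silurian, Permian, Jurassic, Quaternary.
Oldest start 443.8 minus youngest end 0 gives 443.8 Myr overall.
Individual lengths (start − end): Silurian 24.6; Jurassic 56.4; Quaternary 2.58; Permian 46.998. The largest is Jurassic at 56.4 Myr.

Silurian, Permian, Jurassic, Quaternary; total span 443.8 Myr; longest is Jurassic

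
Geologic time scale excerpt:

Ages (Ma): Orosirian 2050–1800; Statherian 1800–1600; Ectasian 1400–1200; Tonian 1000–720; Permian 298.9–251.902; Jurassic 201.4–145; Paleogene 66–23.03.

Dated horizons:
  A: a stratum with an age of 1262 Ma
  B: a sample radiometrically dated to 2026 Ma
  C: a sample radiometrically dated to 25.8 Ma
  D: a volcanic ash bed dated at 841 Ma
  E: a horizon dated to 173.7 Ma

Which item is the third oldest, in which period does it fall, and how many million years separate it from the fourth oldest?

Larger Ma means older, so oldest first: B 2026 > A 1262 > D 841 > E 173.7 > C 25.8.
Counting 3 along gives D (841 Ma); the excerpt puts that inside the Tonian, 1000–720 Ma.
Next in line is E (173.7 Ma), and 841 − 173.7 = 667.3 Myr.

D, in the Tonian; 667.3 million years to E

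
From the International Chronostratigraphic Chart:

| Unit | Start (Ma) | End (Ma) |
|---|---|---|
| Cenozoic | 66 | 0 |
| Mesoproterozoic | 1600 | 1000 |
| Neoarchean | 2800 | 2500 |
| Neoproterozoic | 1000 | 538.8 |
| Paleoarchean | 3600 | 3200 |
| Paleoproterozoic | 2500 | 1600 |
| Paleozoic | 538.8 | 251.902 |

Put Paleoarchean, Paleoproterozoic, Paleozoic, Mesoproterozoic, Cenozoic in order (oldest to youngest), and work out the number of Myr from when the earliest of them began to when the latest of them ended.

From the excerpt: Paleoarchean 3600–3200; Paleoproterozoic 2500–1600; Paleozoic 538.8–251.902; Mesoproterozoic 1600–1000; Cenozoic 66–0 (Ma).
Larger Ma is earlier, so the oldest is Paleoarchean and the youngest is Cenozoic; oldest to youngest: Paleoarchean, Paleoproterozoic, Mesoproterozoic, Paleozoic, Cenozoic.
Oldest start 3600 minus youngest end 0 gives 3600 Myr overall.

Paleoarchean, Paleoproterozoic, Mesoproterozoic, Paleozoic, Cenozoic; total span 3600 Myr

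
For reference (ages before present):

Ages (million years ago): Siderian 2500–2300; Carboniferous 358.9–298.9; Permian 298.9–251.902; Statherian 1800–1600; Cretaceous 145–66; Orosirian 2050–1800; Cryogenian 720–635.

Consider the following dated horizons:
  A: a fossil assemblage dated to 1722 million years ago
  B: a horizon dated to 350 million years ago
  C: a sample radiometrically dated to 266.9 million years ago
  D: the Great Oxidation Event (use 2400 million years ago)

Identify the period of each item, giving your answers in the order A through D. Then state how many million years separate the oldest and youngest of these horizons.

A — Statherian; B — Carboniferous; C — Permian; D — Siderian; span 2133.1 million years

Match each age against the start–end ranges in the excerpt: A = 1722 Ma → Statherian (1800–1600); B = 350 Ma → Carboniferous (358.9–298.9); C = 266.9 Ma → Permian (298.9–251.902); D = 2400 Ma → Siderian (2500–2300).
The largest age is 2400 Ma and the smallest is 266.9 Ma; their difference is 2133.1 Myr.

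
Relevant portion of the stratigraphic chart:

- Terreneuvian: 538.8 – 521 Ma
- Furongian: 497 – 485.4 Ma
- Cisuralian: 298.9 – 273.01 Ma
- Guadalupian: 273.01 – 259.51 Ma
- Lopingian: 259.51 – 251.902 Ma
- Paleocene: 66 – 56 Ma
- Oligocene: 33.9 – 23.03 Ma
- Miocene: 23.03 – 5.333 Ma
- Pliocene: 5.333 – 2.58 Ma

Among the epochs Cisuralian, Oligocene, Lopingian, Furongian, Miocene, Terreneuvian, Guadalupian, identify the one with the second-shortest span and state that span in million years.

Start − end for each: Cisuralian 298.9 − 273.01 = 25.89; Oligocene 33.9 − 23.03 = 10.87; Lopingian 259.51 − 251.902 = 7.608; Furongian 497 − 485.4 = 11.6; Miocene 23.03 − 5.333 = 17.697; Terreneuvian 538.8 − 521 = 17.8; Guadalupian 273.01 − 259.51 = 13.5.
Ranking these from shortest: Lopingian < Oligocene < Furongian < Guadalupian < Miocene < Terreneuvian < Cisuralian.
Position 2 in that ranking is Oligocene, which lasted 10.87 Myr.

Oligocene, 10.87 million years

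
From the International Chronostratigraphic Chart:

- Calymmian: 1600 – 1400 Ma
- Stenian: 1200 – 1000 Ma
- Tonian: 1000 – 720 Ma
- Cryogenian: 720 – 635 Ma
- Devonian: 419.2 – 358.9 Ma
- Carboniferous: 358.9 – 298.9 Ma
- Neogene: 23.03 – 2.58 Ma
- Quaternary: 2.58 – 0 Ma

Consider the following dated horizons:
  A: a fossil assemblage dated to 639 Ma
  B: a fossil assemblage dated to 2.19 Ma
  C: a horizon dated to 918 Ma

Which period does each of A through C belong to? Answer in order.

A — Cryogenian; B — Quaternary; C — Tonian

Match each age against the start–end ranges in the excerpt: A = 639 Ma → Cryogenian (720–635); B = 2.19 Ma → Quaternary (2.58–0); C = 918 Ma → Tonian (1000–720).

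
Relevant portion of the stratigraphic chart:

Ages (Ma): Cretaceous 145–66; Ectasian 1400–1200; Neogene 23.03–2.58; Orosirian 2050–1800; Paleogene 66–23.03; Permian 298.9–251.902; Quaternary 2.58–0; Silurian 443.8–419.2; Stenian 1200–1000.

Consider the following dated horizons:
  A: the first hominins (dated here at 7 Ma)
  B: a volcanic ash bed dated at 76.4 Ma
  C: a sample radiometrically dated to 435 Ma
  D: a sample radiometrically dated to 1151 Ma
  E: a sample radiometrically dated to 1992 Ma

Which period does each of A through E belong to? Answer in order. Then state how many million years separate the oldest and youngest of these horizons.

A — Neogene; B — Cretaceous; C — Silurian; D — Stenian; E — Orosirian; span 1985 million years

Match each age against the start–end ranges in the excerpt: A = 7 Ma → Neogene (23.03–2.58); B = 76.4 Ma → Cretaceous (145–66); C = 435 Ma → Silurian (443.8–419.2); D = 1151 Ma → Stenian (1200–1000); E = 1992 Ma → Orosirian (2050–1800).
The largest age is 1992 Ma and the smallest is 7 Ma; their difference is 1985 Myr.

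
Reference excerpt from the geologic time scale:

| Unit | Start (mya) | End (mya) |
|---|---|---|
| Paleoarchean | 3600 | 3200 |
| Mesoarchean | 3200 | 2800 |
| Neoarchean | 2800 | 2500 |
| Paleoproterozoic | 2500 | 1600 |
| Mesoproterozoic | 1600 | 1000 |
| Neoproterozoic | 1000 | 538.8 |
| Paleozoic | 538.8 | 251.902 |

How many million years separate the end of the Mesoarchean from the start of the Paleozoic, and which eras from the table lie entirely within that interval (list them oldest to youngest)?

End of Mesoarchean = 2800 Ma; start of Paleozoic = 538.8 Ma.
Gap = 2800 − 538.8 = 2261.2 Myr.
Eras wholly inside 2800–538.8 Ma: Neoarchean (2800–2500), Paleoproterozoic (2500–1600), Mesoproterozoic (1600–1000), Neoproterozoic (1000–538.8).

2261.2 million years; Neoarchean, Paleoproterozoic, Mesoproterozoic, Neoproterozoic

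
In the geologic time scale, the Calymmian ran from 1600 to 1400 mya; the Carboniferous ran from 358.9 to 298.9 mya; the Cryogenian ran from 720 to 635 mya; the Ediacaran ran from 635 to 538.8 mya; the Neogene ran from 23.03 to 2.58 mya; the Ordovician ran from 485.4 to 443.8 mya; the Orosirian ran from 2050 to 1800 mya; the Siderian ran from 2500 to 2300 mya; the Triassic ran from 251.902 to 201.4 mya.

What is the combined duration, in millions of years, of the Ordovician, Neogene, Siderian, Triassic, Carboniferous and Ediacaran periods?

468.752 million years

Each duration: Ordovician = 41.6; Neogene = 20.45; Siderian = 200; Triassic = 50.502; Carboniferous = 60; Ediacaran = 96.2.
Sum: 41.6 + 20.45 + 200 + 50.502 + 60 + 96.2 = 468.752 Myr.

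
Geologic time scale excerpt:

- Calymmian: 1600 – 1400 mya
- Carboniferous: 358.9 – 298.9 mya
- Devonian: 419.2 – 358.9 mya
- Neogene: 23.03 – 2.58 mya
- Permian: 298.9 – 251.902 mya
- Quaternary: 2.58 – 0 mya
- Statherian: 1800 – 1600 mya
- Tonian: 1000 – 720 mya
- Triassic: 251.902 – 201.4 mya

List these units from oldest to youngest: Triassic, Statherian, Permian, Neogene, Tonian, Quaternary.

Statherian, then Tonian, then Permian, then Triassic, then Neogene, then Quaternary

Read off each span (Ma): Triassic 251.902–201.4; Statherian 1800–1600; Permian 298.9–251.902; Neogene 23.03–2.58; Tonian 1000–720; Quaternary 2.58–0.
Larger Ma is older, so oldest→youngest is Statherian, Tonian, Permian, Triassic, Neogene, Quaternary.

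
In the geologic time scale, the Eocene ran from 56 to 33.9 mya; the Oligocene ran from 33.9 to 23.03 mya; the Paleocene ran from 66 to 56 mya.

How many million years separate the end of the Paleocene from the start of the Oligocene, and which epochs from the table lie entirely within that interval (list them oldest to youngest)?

22.1 million years; Eocene

The Paleocene closes at 56 Ma and the Oligocene opens at 33.9 Ma, so the interval is 56 − 33.9 = 22.1 Myr.
An epoch fits inside if it starts at or after 56 Ma and ends at or before 33.9 Ma; oldest first that gives Eocene.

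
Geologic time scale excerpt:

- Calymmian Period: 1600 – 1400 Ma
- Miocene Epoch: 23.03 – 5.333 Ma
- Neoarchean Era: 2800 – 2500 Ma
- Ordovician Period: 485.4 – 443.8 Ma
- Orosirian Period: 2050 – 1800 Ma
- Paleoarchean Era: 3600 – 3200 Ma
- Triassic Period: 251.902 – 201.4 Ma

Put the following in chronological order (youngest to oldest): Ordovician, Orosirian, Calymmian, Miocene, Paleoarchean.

Miocene, Ordovician, Calymmian, Orosirian, Paleoarchean

The oldest of these is Paleoarchean (starts 3600 Ma) and the youngest is Miocene (ends 5.333 Ma).
In between, by decreasing start age: Orosirian (2050), Calymmian (1600), Ordovician (485.4).
Listing youngest first means reversing that sequence.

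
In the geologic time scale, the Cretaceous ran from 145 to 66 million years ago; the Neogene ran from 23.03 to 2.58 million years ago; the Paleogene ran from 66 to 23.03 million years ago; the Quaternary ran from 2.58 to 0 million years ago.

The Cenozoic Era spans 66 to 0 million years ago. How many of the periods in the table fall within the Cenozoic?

3

Periods inside 66–0 Ma: Paleogene, Neogene, Quaternary — 3 in total.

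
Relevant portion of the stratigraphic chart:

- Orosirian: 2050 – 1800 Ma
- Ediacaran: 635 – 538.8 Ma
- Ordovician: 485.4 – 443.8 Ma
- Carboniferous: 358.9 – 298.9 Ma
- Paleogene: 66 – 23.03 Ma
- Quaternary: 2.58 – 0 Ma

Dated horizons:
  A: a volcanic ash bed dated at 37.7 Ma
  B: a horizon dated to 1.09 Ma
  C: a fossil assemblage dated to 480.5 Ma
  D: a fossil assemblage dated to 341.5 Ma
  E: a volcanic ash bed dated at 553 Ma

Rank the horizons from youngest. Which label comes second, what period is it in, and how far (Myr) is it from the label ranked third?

A, in the Paleogene; 303.8 million years to D

Smaller Ma means younger, so youngest first: B 1.09 < A 37.7 < D 341.5 < C 480.5 < E 553.
Counting 2 along gives A (37.7 Ma); the excerpt puts that inside the Paleogene, 66–23.03 Ma.
Next in line is D (341.5 Ma), and 341.5 − 37.7 = 303.8 Myr.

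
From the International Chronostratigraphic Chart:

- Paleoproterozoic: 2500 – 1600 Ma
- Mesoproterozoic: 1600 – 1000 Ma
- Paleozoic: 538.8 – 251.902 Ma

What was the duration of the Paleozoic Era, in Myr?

538.8 − 251.902 = 286.898 million years.

286.898 million years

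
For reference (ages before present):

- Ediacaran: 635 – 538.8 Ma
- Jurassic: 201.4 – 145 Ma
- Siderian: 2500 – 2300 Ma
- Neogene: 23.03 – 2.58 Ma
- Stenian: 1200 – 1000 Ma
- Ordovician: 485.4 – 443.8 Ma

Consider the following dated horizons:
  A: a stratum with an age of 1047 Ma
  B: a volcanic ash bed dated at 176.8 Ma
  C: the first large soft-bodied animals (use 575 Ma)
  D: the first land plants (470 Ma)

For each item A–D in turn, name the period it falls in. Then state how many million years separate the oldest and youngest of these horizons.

A — Stenian; B — Jurassic; C — Ediacaran; D — Ordovician; span 870.2 million years

A: 1047 Ma lies in 1200–1000 Ma, so Stenian.
B: 176.8 Ma lies in 201.4–145 Ma, so Jurassic.
C: 575 Ma lies in 635–538.8 Ma, so Ediacaran.
D: 470 Ma lies in 485.4–443.8 Ma, so Ordovician.
Oldest = 1047 Ma, youngest = 176.8 Ma → span 870.2 Myr.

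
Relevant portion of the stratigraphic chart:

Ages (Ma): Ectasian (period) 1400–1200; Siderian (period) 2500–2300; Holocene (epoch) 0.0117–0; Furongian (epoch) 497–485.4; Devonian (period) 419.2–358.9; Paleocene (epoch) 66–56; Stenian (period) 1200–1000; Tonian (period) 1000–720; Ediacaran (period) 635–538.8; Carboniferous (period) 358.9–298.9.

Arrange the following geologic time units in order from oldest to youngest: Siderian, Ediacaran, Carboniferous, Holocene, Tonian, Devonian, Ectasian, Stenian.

Siderian, then Ectasian, then Stenian, then Tonian, then Ediacaran, then Devonian, then Carboniferous, then Holocene

Read off each span (Ma): Siderian 2500–2300; Ediacaran 635–538.8; Carboniferous 358.9–298.9; Holocene 0.0117–0; Tonian 1000–720; Devonian 419.2–358.9; Ectasian 1400–1200; Stenian 1200–1000.
Larger Ma is older, so oldest→youngest is Siderian, Ectasian, Stenian, Tonian, Ediacaran, Devonian, Carboniferous, Holocene.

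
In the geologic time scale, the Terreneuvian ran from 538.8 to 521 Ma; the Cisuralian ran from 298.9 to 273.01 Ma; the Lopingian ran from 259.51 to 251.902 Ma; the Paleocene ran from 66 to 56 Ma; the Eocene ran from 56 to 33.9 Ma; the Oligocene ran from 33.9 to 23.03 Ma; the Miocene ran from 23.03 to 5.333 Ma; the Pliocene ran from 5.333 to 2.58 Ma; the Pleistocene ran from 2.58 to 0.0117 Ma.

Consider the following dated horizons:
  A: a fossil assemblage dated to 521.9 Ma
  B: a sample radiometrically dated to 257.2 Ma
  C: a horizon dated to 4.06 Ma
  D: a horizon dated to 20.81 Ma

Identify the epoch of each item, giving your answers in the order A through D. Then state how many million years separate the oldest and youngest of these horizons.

A — Terreneuvian; B — Lopingian; C — Pliocene; D — Miocene; span 517.84 million years

Match each age against the start–end ranges in the excerpt: A = 521.9 Ma → Terreneuvian (538.8–521); B = 257.2 Ma → Lopingian (259.51–251.902); C = 4.06 Ma → Pliocene (5.333–2.58); D = 20.81 Ma → Miocene (23.03–5.333).
The largest age is 521.9 Ma and the smallest is 4.06 Ma; their difference is 517.84 Myr.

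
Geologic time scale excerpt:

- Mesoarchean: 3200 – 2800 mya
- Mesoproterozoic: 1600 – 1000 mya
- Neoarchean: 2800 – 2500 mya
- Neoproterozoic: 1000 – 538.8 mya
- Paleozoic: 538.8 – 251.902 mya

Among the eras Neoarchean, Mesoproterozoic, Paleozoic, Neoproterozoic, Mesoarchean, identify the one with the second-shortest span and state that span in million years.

Durations: Neoarchean 300; Mesoproterozoic 600; Paleozoic 286.898; Neoproterozoic 461.2; Mesoarchean 400 Myr.
Sorted shortest-first: Paleozoic (286.898), Neoarchean (300), Mesoarchean (400), Neoproterozoic (461.2), Mesoproterozoic (600).
The second shortest is Neoarchean at 300 Myr.

Neoarchean, 300 million years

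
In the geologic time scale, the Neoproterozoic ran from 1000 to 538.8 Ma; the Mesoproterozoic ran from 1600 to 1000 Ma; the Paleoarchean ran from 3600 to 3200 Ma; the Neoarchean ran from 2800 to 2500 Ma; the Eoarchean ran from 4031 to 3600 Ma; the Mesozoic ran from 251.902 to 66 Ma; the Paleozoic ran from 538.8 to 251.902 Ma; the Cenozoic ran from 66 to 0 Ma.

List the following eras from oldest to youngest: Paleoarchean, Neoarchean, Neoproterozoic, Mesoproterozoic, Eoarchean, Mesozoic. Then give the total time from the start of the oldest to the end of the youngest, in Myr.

Start ages (Ma): Eoarchean 4031, Paleoarchean 3600, Neoarchean 2800, Mesoproterozoic 1600, Neoproterozoic 1000, Mesozoic 251.902.
Ordered oldest to youngest: Eoarchean, Paleoarchean, Neoarchean, Mesoproterozoic, Neoproterozoic, Mesozoic.
Span = 4031 − 66 = 3965 Myr.

Eoarchean → Paleoarchean → Neoarchean → Mesoproterozoic → Neoproterozoic → Mesozoic; total span 3965 Myr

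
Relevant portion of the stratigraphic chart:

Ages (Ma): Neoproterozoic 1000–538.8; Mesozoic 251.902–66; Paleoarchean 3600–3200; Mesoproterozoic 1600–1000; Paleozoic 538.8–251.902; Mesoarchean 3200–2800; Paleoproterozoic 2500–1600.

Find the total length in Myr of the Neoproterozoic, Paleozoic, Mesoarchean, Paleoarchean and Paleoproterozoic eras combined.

2448.098 million years

Each duration: Neoproterozoic = 461.2; Paleozoic = 286.898; Mesoarchean = 400; Paleoarchean = 400; Paleoproterozoic = 900.
Sum: 461.2 + 286.898 + 400 + 400 + 900 = 2448.098 Myr.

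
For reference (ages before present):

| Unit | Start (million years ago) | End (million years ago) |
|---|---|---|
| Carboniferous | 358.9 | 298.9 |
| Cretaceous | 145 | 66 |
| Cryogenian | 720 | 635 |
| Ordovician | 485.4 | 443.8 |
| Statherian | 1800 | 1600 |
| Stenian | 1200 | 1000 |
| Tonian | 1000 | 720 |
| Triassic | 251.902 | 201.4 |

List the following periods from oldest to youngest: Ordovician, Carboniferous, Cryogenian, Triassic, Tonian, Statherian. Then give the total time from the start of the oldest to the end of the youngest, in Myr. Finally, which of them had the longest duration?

Statherian → Tonian → Cryogenian → Ordovician → Carboniferous → Triassic; total span 1598.6 Myr; longest is Tonian

From the excerpt: Ordovician 485.4–443.8; Carboniferous 358.9–298.9; Cryogenian 720–635; Triassic 251.902–201.4; Tonian 1000–720; Statherian 1800–1600 (Ma).
Larger Ma is earlier, so the oldest is Statherian and the youngest is Triassic; oldest to youngest: Statherian, Tonian, Cryogenian, Ordovician, Carboniferous, Triassic.
Oldest start 1800 minus youngest end 201.4 gives 1598.6 Myr overall.
Individual lengths (start − end): Cryogenian 85; Triassic 50.502; Tonian 280; Statherian 200; Ordovician 41.6; Carboniferous 60. The largest is Tonian at 280 Myr.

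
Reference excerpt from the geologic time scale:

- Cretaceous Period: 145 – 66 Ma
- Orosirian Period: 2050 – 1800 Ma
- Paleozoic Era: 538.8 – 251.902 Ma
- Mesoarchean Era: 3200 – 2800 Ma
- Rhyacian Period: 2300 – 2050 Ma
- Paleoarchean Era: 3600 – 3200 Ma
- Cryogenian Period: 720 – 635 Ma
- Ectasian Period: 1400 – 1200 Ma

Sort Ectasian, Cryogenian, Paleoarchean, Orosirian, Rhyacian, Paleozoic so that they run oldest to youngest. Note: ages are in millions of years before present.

Read off each span (Ma): Ectasian 1400–1200; Cryogenian 720–635; Paleoarchean 3600–3200; Orosirian 2050–1800; Rhyacian 2300–2050; Paleozoic 538.8–251.902.
Larger Ma is older, so oldest→youngest is Paleoarchean, Rhyacian, Orosirian, Ectasian, Cryogenian, Paleozoic.

Paleoarchean, Rhyacian, Orosirian, Ectasian, Cryogenian, Paleozoic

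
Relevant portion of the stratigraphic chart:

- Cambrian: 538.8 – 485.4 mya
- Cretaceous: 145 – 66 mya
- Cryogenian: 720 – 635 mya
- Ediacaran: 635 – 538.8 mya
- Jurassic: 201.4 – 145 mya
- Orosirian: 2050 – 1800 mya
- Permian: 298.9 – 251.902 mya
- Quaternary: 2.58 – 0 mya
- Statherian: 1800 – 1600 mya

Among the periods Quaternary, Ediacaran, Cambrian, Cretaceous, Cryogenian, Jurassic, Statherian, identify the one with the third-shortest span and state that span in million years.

Start − end for each: Quaternary 2.58 − 0 = 2.58; Ediacaran 635 − 538.8 = 96.2; Cambrian 538.8 − 485.4 = 53.4; Cretaceous 145 − 66 = 79; Cryogenian 720 − 635 = 85; Jurassic 201.4 − 145 = 56.4; Statherian 1800 − 1600 = 200.
Ranking these from shortest: Quaternary < Cambrian < Jurassic < Cretaceous < Cryogenian < Ediacaran < Statherian.
Position 3 in that ranking is Jurassic, which lasted 56.4 Myr.

Jurassic, 56.4 million years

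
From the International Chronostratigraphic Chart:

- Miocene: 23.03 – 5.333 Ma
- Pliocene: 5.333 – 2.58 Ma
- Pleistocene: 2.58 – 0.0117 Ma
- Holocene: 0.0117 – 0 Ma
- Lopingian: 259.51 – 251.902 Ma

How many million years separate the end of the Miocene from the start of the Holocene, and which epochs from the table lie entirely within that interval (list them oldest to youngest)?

The Miocene closes at 5.333 Ma and the Holocene opens at 0.0117 Ma, so the interval is 5.333 − 0.0117 = 5.3213 Myr.
An epoch fits inside if it starts at or after 5.333 Ma and ends at or before 0.0117 Ma; oldest first that gives Pliocene, Pleistocene.

5.3213 million years; Pliocene, Pleistocene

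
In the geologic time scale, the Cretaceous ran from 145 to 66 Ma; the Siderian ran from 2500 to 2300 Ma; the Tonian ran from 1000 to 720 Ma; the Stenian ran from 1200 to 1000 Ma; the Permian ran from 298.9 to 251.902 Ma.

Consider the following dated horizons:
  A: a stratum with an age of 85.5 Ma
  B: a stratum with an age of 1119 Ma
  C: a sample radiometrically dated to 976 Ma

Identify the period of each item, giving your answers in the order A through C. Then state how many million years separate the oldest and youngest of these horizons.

A — Cretaceous; B — Stenian; C — Tonian; span 1033.5 million years

Match each age against the start–end ranges in the excerpt: A = 85.5 Ma → Cretaceous (145–66); B = 1119 Ma → Stenian (1200–1000); C = 976 Ma → Tonian (1000–720).
The largest age is 1119 Ma and the smallest is 85.5 Ma; their difference is 1033.5 Myr.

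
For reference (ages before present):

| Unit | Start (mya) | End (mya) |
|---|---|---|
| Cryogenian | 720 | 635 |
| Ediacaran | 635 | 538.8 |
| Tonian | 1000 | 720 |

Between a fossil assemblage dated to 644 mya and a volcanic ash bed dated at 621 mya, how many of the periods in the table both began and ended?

0

Checking each listed span, none has both start < 644 Ma and end > 621 Ma — every period straddles one of the two dates or lies outside them — so the count is 0.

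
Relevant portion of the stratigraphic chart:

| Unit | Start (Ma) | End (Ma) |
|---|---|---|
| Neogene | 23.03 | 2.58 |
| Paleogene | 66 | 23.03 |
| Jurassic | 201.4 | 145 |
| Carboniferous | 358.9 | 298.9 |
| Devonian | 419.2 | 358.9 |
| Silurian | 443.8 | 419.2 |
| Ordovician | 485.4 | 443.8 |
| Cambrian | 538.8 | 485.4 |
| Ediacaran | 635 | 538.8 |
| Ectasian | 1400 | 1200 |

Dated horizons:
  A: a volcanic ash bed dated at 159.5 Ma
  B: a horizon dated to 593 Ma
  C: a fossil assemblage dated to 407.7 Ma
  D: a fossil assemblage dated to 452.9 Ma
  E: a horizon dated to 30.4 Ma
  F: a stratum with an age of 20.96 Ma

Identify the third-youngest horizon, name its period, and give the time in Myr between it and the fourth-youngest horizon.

Sorted youngest-first by Ma: F (20.96), E (30.4), A (159.5), C (407.7), D (452.9), B (593).
The third youngest is A at 159.5 Ma, which lies in 201.4–145 Ma: the Jurassic.
The fourth youngest is C at 407.7 Ma; separation = |159.5 − 407.7| = 248.2 Myr.

A, in the Jurassic; 248.2 million years to C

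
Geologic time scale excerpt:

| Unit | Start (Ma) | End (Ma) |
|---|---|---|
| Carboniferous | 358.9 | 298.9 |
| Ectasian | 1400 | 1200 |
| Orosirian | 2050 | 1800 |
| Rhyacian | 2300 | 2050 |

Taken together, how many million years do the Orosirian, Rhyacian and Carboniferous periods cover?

560 million years

Each duration: Orosirian = 250; Rhyacian = 250; Carboniferous = 60.
Sum: 250 + 250 + 60 = 560 Myr.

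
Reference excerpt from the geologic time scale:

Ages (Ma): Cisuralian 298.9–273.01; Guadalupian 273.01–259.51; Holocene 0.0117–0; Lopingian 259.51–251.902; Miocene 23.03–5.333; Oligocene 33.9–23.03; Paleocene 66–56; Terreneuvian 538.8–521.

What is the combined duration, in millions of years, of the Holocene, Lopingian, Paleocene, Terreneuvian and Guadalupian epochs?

48.9197 million years

Duration is start − end for each: (0.0117 − 0) + (259.51 − 251.902) + (66 − 56) + (538.8 − 521) + (273.01 − 259.51).
That is 0.0117 + 7.608 + 10 + 17.8 + 13.5, which totals 48.9197 million years.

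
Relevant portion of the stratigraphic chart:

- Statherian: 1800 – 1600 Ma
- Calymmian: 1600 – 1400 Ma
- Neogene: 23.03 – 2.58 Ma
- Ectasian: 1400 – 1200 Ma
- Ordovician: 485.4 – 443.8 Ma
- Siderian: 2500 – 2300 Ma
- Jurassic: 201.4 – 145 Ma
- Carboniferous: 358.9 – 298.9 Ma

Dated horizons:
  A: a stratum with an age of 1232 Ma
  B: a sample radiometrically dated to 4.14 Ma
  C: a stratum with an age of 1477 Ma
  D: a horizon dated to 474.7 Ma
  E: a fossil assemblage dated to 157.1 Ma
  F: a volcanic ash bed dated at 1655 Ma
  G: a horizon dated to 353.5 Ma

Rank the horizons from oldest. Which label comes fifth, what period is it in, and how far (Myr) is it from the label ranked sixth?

Larger Ma means older, so oldest first: F 1655 > C 1477 > A 1232 > D 474.7 > G 353.5 > E 157.1 > B 4.14.
Counting 5 along gives G (353.5 Ma); the excerpt puts that inside the Carboniferous, 358.9–298.9 Ma.
Next in line is E (157.1 Ma), and 353.5 − 157.1 = 196.4 Myr.

G, in the Carboniferous; 196.4 million years to E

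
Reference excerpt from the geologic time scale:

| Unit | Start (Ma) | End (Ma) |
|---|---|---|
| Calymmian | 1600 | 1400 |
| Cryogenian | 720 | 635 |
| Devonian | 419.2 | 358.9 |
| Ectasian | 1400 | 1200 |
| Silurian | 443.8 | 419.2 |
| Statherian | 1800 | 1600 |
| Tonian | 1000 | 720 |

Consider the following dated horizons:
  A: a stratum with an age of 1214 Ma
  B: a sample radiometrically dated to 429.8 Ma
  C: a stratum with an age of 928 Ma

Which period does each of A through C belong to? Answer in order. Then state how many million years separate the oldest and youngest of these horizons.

A: 1214 Ma lies in 1400–1200 Ma, so Ectasian.
B: 429.8 Ma lies in 443.8–419.2 Ma, so Silurian.
C: 928 Ma lies in 1000–720 Ma, so Tonian.
Oldest = 1214 Ma, youngest = 429.8 Ma → span 784.2 Myr.

A — Ectasian; B — Silurian; C — Tonian; span 784.2 million years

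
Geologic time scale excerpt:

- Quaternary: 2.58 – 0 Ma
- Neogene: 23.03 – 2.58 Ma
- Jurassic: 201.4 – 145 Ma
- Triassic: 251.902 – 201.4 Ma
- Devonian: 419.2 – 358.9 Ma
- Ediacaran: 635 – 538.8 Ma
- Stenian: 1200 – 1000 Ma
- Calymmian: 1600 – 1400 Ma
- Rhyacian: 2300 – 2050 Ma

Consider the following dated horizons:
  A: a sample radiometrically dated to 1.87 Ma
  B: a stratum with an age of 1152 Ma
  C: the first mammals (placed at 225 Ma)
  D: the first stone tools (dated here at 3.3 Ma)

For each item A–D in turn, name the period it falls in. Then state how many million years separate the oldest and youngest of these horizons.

A: 1.87 Ma lies in 2.58–0 Ma, so Quaternary.
B: 1152 Ma lies in 1200–1000 Ma, so Stenian.
C: 225 Ma lies in 251.902–201.4 Ma, so Triassic.
D: 3.3 Ma lies in 23.03–2.58 Ma, so Neogene.
Oldest = 1152 Ma, youngest = 1.87 Ma → span 1150.13 Myr.

A — Quaternary; B — Stenian; C — Triassic; D — Neogene; span 1150.13 million years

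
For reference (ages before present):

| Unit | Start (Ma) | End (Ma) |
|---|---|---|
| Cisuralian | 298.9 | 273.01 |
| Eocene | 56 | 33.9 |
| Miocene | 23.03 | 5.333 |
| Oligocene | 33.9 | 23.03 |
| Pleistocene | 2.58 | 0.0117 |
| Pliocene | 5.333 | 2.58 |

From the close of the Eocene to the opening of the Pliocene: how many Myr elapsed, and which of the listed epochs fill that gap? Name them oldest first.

28.567 million years; Oligocene, Miocene

End of Eocene = 33.9 Ma; start of Pliocene = 5.333 Ma.
Gap = 33.9 − 5.333 = 28.567 Myr.
Epochs wholly inside 33.9–5.333 Ma: Oligocene (33.9–23.03), Miocene (23.03–5.333).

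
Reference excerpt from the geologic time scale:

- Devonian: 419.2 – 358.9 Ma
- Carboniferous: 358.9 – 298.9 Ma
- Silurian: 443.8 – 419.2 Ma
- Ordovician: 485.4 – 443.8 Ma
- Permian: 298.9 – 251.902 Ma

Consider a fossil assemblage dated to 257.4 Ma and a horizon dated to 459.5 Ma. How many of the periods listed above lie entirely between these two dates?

459.5 Ma sits inside the Ordovician (485.4–443.8) and 257.4 Ma inside the Permian (298.9–251.902); neither of those is wholly between the two dates.
The listed periods lying completely between them are Silurian, Devonian, Carboniferous — 3 in all.

3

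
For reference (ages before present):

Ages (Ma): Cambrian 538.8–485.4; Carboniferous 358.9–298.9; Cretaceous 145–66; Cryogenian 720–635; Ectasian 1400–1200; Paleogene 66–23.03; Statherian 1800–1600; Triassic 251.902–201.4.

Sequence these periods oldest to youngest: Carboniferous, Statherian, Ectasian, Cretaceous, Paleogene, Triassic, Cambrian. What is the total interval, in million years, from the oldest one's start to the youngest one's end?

Statherian, Ectasian, Cambrian, Carboniferous, Triassic, Cretaceous, Paleogene; total span 1776.97 Myr

Start ages (Ma): Statherian 1800, Ectasian 1400, Cambrian 538.8, Carboniferous 358.9, Triassic 251.902, Cretaceous 145, Paleogene 66.
Ordered oldest to youngest: Statherian, Ectasian, Cambrian, Carboniferous, Triassic, Cretaceous, Paleogene.
Span = 1800 − 23.03 = 1776.97 Myr.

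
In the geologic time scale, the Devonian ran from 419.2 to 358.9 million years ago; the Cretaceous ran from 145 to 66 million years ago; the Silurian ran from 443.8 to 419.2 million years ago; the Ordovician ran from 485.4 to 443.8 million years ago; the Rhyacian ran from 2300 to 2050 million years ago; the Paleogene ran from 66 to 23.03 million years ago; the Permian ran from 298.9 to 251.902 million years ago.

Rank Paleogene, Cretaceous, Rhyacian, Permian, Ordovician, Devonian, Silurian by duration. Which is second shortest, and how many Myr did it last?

Ordovician, 41.6 million years

Durations: Paleogene 42.97; Cretaceous 79; Rhyacian 250; Permian 46.998; Ordovician 41.6; Devonian 60.3; Silurian 24.6 Myr.
Sorted shortest-first: Silurian (24.6), Ordovician (41.6), Paleogene (42.97), Permian (46.998), Devonian (60.3), Cretaceous (79), Rhyacian (250).
The second shortest is Ordovician at 41.6 Myr.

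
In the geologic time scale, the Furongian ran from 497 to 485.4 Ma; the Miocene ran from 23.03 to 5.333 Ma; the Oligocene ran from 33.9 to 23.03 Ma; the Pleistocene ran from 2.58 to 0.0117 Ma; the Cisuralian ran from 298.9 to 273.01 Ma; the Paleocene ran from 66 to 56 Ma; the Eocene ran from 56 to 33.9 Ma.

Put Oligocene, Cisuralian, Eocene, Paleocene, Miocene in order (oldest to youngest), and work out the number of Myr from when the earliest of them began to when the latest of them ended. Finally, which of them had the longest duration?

From the excerpt: Oligocene 33.9–23.03; Cisuralian 298.9–273.01; Eocene 56–33.9; Paleocene 66–56; Miocene 23.03–5.333 (Ma).
Larger Ma is earlier, so the oldest is Cisuralian and the youngest is Miocene; oldest to youngest: Cisuralian, Paleocene, Eocene, Oligocene, Miocene.
Oldest start 298.9 minus youngest end 5.333 gives 293.567 Myr overall.
Individual lengths (start − end): Cisuralian 25.89; Paleocene 10; Miocene 17.697; Eocene 22.1; Oligocene 10.87. The largest is Cisuralian at 25.89 Myr.

Cisuralian → Paleocene → Eocene → Oligocene → Miocene; total span 293.567 Myr; longest is Cisuralian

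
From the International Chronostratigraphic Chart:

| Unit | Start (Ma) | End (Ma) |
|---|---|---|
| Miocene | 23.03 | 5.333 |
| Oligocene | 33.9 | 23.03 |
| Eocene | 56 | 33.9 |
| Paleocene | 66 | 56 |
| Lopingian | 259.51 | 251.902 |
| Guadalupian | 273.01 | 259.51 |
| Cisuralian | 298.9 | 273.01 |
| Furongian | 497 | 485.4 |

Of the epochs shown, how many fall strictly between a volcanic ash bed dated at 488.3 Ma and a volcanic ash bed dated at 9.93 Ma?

The older date is 488.3 Ma and the younger is 9.93 Ma.
Epochs with start < 488.3 and end > 9.93 Ma: Cisuralian (298.9–273.01), Guadalupian (273.01–259.51), Lopingian (259.51–251.902), Paleocene (66–56), Eocene (56–33.9), Oligocene (33.9–23.03).
That is 6 complete epochs.

6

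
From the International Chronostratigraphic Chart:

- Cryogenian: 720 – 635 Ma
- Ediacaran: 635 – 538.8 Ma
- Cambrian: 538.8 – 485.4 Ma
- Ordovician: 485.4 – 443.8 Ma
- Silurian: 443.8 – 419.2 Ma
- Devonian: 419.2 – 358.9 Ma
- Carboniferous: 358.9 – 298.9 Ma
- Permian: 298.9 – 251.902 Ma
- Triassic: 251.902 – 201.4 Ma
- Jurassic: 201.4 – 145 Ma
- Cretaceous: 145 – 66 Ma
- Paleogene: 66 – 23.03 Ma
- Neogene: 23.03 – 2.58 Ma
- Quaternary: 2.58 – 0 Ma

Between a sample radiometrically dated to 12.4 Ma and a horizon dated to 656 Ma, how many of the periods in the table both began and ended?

11

The older date is 656 Ma and the younger is 12.4 Ma.
Periods with start < 656 and end > 12.4 Ma: Ediacaran (635–538.8), Cambrian (538.8–485.4), Ordovician (485.4–443.8), Silurian (443.8–419.2), Devonian (419.2–358.9), Carboniferous (358.9–298.9), Permian (298.9–251.902), Triassic (251.902–201.4), Jurassic (201.4–145), Cretaceous (145–66), Paleogene (66–23.03).
That is 11 complete periods.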